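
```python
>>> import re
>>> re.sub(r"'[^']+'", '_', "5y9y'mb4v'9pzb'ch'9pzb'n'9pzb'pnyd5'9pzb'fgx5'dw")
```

'5y9y_9pzb_9pzb_9pzb_9pzb_dw'

Every occurrence is swapped for '_'.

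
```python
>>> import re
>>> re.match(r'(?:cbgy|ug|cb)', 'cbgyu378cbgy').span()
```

Branches in `(...|...)` are attempted left-to-right; the first branch that allows the whole pattern to succeed is taken.
`re.match` won't scan ahead — the pattern has to work from the very first character.
The match spans [0:4] → 'cbgy'.

(0, 4)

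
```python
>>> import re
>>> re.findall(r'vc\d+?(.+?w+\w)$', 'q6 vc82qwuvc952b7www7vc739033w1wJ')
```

This matches the literal 'vc', then one or more of a digit (lazy); then one or more of any character (lazy), then one or more of the literal 'w', then a word character (captured); then anchored at the end.
With the lazy modifier that quantifier settles for the fewest repetitions that let the rest of the pattern succeed (the atoms after it are unaffected and can still be greedy).
Matches: at [3:33] match 'vc82qwuvc952b7www7vc739033w1wJ', group 1 = '2qwuvc952b7www7vc739033w1wJ'.
With a single group, `findall` returns only what that group captured — 1 item.

['2qwuvc952b7www7vc739033w1wJ']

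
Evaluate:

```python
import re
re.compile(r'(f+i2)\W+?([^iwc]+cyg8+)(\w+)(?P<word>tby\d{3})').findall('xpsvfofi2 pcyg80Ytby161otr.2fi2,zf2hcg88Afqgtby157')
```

[('fi2', 'pcyg8', '0Y', 'tby161')]

Pattern: one or more of the literal 'f', then the literal 'i2' (captured); then one or more of a non-word character (lazy); then one or more of any character except [iwc], then the literal 'cyg', then one or more of a literal '8' (captured); then one or more of a word character (captured); then the literal 'tby', then exactly 3 of a digit (captured as 'word').
Scanning left to right: at [6:23] match 'fi2 pcyg80Ytby161', groups = ('fi2', 'pcyg8', '0Y', 'tby161').
With 4 capturing groups, `findall` returns a 4-tuple per match.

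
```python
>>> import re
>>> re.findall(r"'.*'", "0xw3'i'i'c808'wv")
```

["'i'i'c808'"]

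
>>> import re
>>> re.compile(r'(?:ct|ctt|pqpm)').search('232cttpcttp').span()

Branches in `(...|...)` are attempted left-to-right; the first branch that allows the whole pattern to succeed is taken.
`search` walks the string left to right and returns the first match it finds.
The match spans [3:5] → 'ct'.

(3, 5)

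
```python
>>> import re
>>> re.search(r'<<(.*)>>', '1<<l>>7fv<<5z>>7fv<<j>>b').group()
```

`re.search` tries every starting position until one works.
The match spans [1:23] → '<<l>>7fv<<5z>>7fv<<j>>'.
Captured: group 1 = 'l>>7fv<<5z>>7fv<<j'.

'<<l>>7fv<<5z>>7fv<<j>>'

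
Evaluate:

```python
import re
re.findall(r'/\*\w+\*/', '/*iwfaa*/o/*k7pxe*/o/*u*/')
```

`findall` yields the raw match text (3 of them) because the pattern has no groups.

['/*iwfaa*/', '/*k7pxe*/', '/*u*/']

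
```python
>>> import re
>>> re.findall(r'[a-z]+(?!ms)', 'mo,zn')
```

['mo', 'zn']

Because the assertion is negative and zero-width, positions next to the forbidden text are skipped.
No capturing groups, so `findall` returns the 2 full match strings.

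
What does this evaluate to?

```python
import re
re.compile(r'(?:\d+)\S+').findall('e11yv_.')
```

Pattern: one or more of a digit (non-capturing group); then one or more of a non-whitespace character.
Walking the string: at [1:7] → '11yv_.'.
Since nothing is captured, `findall` lists the 1 matched substring directly.

['11yv_.']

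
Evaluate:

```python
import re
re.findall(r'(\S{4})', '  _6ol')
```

['_6ol']

This matches exactly 4 of a non-whitespace character (captured).
Scanning left to right: at [2:6] match '_6ol', group 1 = '_6ol'.
`findall` collects group 1 from the one match (1 total).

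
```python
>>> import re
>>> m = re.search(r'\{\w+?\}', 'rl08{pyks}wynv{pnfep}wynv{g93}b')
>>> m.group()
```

'{pyks}'

`re.search` tries every starting position until one works.
The match spans [4:10] → '{pyks}'.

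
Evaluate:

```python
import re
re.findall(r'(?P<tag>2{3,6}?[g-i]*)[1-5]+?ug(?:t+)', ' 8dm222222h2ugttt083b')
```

This matches 3 to 6 of a literal '2' (lazy), then zero or more of a character in [g-i] (captured as 'tag'); then one or more of a character in [1-5] (lazy), then the literal 'ug'; then one or more of a literal 't' (non-capturing group).
Walking the string: at [4:17] match '222222h2ugttt', group 1 = '222222h'.
One capturing group, so `findall` returns just the captured substring from the one match — 1 in all.

['222222h']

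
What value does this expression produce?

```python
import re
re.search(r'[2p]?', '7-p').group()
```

Pattern: optionally one of [2p].
`search` walks the string left to right and returns the first match it finds.
The match spans [0:0] → ''.

''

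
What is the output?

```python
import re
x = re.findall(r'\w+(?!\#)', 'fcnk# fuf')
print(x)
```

['fcn', 'fuf']

Because the assertion is negative and zero-width, positions next to the forbidden text are skipped.
No capturing groups, so `findall` returns the 2 full match strings.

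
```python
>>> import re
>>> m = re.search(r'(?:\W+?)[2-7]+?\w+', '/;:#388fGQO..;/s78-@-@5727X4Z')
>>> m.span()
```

(0, 11)

Pattern: one or more of a non-word character (lazy) (non-capturing group); then one or more of a character in [2-7] (lazy), then one or more of a word character.
`search` walks the string left to right and returns the first match it finds.
The match spans [0:11] → '/;:#388fGQO'.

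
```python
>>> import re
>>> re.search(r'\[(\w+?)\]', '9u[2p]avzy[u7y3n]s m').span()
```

The match spans [2:6] → '[2p]'.

(2, 6)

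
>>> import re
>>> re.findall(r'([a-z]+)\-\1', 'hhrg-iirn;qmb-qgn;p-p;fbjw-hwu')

`\1` has to match the exact text group 1 already captured.
With a single group, `findall` returns only what that group captured — 1 item.

['p']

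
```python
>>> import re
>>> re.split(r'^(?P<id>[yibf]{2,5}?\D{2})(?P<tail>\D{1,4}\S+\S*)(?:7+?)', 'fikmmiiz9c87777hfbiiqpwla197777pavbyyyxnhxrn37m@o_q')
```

Because the pattern has a capturing group, `split` also inserts each captured text between the pieces.

['', 'fikm', 'miiz9c87777hfbiiqpwla197777pavbyyyxnhxrn3', 'm@o_q']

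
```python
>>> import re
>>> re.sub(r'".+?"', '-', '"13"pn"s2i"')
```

Every occurrence is swapped for '-'.

'-pn-'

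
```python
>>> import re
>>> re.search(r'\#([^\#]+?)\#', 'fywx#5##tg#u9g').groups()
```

`search` walks the string left to right and returns the first match it finds.
The match spans [4:7] → '#5#'.
Captured: group 1 = '5'.

('5',)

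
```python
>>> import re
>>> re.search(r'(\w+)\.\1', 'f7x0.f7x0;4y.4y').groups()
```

The match spans [0:9] → 'f7x0.f7x0'.
Captured: group 1 = 'f7x0'.

('f7x0',)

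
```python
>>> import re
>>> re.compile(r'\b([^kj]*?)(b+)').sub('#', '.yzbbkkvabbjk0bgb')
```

`sub` substitutes '#' at each match site.

'.#kkvabbjk0bgb'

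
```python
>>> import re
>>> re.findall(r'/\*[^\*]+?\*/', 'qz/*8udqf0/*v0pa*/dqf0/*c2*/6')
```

['/*v0pa*/', '/*c2*/']

Walking the string: at [10:18] → '/*v0pa*/'; at [22:28] → '/*c2*/'.
With no groups in the pattern, `findall` gives back each whole match — 2 here.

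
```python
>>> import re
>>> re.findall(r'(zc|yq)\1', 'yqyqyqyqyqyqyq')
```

['yq', 'yq', 'yq']

`\1` has to match the exact text group 1 already captured.
With a single group, `findall` returns only what that group captured — 3 items.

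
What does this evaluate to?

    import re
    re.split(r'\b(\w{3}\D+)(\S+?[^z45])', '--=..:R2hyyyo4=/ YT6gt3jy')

This matches a word boundary (`\b`, zero-width); then exactly 3 of a word character, then one or more of a non-digit (captured); then one or more of a non-whitespace character (lazy), then any character except [z45] (captured).
A `+?`/`*?`/`{m,n}?` starts at its minimum and grows only as far as needed for what follows to match.
Matches to split on: at [6:15] → 'R2hyyyo4='; at [17:24] → 'YT6gt3j'.
The group in the pattern means `split` returns the separators' captures alongside the pieces.

['--=..:', 'R2hyyyo', '4=', '/ ', 'YT6gt', '3j', 'y']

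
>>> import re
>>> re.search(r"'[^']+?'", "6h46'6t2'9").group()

The match spans [4:9] → "'6t2'".

"'6t2'"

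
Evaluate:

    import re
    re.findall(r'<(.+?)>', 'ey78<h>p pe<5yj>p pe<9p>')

['h', '5yj', '9p']

Lazy quantifiers expand one character at a time until the remainder of the pattern can match.
Walking the string: at [4:7] match '<h>', group 1 = 'h'; at [11:16] match '<5yj>', group 1 = '5yj'; at [20:24] match '<9p>', group 1 = '9p'.
Because there's exactly one group, `findall` drops the full match and keeps group 1 from each hit.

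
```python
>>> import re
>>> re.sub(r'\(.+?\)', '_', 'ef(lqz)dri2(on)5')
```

Because the quantifier is non-greedy, it stops expanding at the earliest point where the rest of the pattern can succeed.
Matches: at [2:7] → '(lqz)'; at [11:15] → '(on)'.
`sub` substitutes '_' at each match site.

'ef_dri2_5'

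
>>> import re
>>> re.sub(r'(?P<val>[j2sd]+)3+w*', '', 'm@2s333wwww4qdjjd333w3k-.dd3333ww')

'm@4q3k-.'

This matches one or more of one of [j2sd] (captured as 'val'); then one or more of a literal '3'; then zero or more of a literal 'w'.
`sub` substitutes '' at each match site.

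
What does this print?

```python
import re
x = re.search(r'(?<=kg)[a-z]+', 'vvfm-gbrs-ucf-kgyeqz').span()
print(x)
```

(16, 20)

Lookahead/lookbehind check context without consuming it, so the matched span excludes the asserted characters.
`re.search` scans for the first position where the pattern succeeds.
The match spans [16:20] → 'yeqz'.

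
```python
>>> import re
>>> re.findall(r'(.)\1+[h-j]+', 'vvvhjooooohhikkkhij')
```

The backreference `\1` re-matches whatever the first group consumed, character for character.
Matches: at [0:5] match 'vvvhj', group 1 = 'v'; at [5:13] match 'ooooohhi', group 1 = 'o'; at [13:19] match 'kkkhij', group 1 = 'k'.
`findall` collects group 1 from each match (3 total).

['v', 'o', 'k']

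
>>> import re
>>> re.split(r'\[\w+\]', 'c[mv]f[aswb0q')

Matches to split on: at [1:5] → '[mv]'.
Splitting on the pattern gives 2 pieces.

['c', 'f[aswb0q']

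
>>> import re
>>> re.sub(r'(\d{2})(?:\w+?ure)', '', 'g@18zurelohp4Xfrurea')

Pattern: exactly 2 of a digit (captured); then one or more of a word character (lazy), then the literal 'ure' (non-capturing group).
With the lazy modifier that quantifier settles for the fewest repetitions that let the rest of the pattern succeed (the atoms after it are unaffected and can still be greedy).
Matches: at [2:8] → '18zure'.
`sub` substitutes '' at each match site.

'g@lohp4Xfrurea'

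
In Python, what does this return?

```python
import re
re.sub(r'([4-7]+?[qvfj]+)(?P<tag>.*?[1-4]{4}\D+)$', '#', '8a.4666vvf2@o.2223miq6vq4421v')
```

Every occurrence is swapped for '#'.

'8a.#'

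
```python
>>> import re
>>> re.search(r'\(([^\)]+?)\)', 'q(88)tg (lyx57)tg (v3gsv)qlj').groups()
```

('88',)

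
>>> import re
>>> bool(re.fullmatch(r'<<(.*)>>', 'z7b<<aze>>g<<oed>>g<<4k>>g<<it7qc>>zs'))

`re.fullmatch` is like wrapping the pattern in `^…$` (in single-line mode).
Here the pattern can't cover the whole string, so the call returns None, and `bool(None)` is False.

False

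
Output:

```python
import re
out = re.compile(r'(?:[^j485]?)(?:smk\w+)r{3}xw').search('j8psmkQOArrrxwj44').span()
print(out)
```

The match spans [2:14] → 'psmkQOArrrxw'.

(2, 14)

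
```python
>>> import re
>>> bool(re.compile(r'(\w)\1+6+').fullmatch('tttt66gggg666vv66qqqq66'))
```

False

`\1` is not a pattern — it's the concrete string captured by group 1, re-applied verbatim.
`re.fullmatch` is like wrapping the pattern in `^…$` (in single-line mode).
Here there's no way to consume every character, so the call returns None, and `bool(None)` is False.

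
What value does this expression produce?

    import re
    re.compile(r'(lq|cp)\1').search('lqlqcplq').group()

After group 1 captures some text, `\1` only succeeds where that same text appears again.
`re.search` tries every starting position until one works.
The match spans [0:4] → 'lqlq'.
Captured: group 1 = 'lq'.

'lqlq'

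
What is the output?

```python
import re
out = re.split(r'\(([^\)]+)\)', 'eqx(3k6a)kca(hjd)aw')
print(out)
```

['eqx', '3k6a', 'kca', 'hjd', 'aw']

The group in the pattern means `split` returns the separators' captures alongside the pieces.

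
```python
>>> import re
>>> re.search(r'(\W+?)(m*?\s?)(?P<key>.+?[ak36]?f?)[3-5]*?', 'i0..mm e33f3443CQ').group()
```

'..'

The pattern matches one or more of a non-word character (lazy) (captured); then zero or more of the literal 'm' (lazy), then optionally whitespace (captured); then one or more of any character (lazy), then optionally one of [ak36], then optionally the literal 'f' (captured as 'key'); then zero or more of a character in [3-5] (lazy).
Lazy quantifiers expand one character at a time until the remainder of the pattern can match.
`re.search` scans for the first position where the pattern succeeds.
The match spans [2:4] → '..'.
Captured: group 1 = '.', group 2 = '', group 3 = '.'.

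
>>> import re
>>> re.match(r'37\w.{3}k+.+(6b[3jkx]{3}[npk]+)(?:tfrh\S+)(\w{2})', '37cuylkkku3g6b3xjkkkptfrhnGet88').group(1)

'6b3xjkkkp'

The match spans [0:31] → '37cuylkkku3g6b3xjkkkptfrhnGet88'.
Captured: group 1 = '6b3xjkkkp', group 2 = '88'.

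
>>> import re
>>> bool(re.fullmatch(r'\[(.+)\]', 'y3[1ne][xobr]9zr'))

`fullmatch` succeeds only if the pattern covers the string from start to end.
Here the string isn't matched end-to-end, so the call returns None, and `bool(None)` is False.

False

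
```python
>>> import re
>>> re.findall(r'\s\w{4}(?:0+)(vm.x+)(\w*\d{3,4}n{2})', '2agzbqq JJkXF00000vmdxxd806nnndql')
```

[]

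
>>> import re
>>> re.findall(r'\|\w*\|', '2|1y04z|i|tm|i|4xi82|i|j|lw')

Walking the string: at [1:8] → '|1y04z|'; at [9:13] → '|tm|'; at [14:21] → '|4xi82|'; at [22:25] → '|j|'.
With no groups in the pattern, `findall` gives back each whole match — 4 here.

['|1y04z|', '|tm|', '|4xi82|', '|j|']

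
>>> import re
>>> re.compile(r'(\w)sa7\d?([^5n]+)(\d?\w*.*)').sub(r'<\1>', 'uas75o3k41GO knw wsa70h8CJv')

'uas75o3k41GO knw <w>'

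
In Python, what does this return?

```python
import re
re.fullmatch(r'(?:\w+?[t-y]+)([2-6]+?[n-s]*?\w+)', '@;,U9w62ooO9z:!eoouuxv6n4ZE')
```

None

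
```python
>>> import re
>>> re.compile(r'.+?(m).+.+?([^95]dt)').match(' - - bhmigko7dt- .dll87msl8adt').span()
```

(0, 30)

`re.match` won't scan ahead — the pattern has to work from the very first character.
The match spans [0:30] → ' - - bhmigko7dt- .dll87msl8adt'.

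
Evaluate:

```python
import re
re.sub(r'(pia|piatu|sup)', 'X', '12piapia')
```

`sub` substitutes 'X' at each match site.

'12XX'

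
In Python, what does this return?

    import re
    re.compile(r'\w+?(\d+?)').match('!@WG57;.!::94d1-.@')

`match` is anchored at position 0; if the pattern doesn't fit there, it returns None.
Here the pattern fails at index 0, so the call returns None.

None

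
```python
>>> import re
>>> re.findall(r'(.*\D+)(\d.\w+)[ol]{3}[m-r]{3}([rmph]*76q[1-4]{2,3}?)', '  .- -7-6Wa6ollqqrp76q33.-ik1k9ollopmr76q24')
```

This matches zero or more of any character, then one or more of a non-digit (captured); then a digit, then any character, then one or more of a word character (captured); then exactly 3 of one of [ol], then exactly 3 of a character in [m-r]; then zero or more of one of [rmph], then the literal '76q', then 2 to 3 of a character in [1-4] (lazy) (captured).
Matches: at [0:43] match '  .- -7-6Wa6ollqqrp76q33.-ik1k9ollopmr76q24', groups = ('  .- -7-6Wa6ollqqrp76q33.-ik', '1k9o', '76q24').
With 3 capturing groups, `findall` returns a 3-tuple per match.

[('  .- -7-6Wa6ollqqrp76q33.-ik', '1k9o', '76q24')]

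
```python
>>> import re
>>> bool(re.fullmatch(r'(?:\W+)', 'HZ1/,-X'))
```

False

This matches one or more of a non-word character (non-capturing group).
For `fullmatch`, every character of the input must be accounted for by the pattern.
Here the pattern can't cover the whole string, so the call returns None, and `bool(None)` is False.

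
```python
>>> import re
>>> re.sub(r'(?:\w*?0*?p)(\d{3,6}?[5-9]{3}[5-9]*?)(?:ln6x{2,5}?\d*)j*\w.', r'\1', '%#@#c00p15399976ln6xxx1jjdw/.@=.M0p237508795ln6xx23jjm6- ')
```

'%#@#15399976jjdw/.@=.237508795- '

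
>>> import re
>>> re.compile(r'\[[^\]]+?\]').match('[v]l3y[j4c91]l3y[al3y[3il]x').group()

'[v]'

`re.match` won't scan ahead — the pattern has to work from the very first character.
The match spans [0:3] → '[v]'.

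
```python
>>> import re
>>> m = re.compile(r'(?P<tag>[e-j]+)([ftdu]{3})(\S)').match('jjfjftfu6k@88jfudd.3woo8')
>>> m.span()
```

(0, 9)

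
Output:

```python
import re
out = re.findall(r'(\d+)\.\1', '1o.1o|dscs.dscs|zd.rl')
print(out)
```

[]

`\1` is not a pattern — it's the concrete string captured by group 1, re-applied verbatim.
Because there's exactly one group, `findall` drops the full match and keeps group 1 from each hit.
Nothing in the string satisfies the pattern, so the list is empty.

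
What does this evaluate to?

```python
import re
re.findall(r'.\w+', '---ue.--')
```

['-ue']

Pattern: any character; then one or more of a word character.
Scanning left to right: at [2:5] → '-ue'.
No capturing groups, so `findall` returns the 1 full match string.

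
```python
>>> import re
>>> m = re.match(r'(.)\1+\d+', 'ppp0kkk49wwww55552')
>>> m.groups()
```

`\1` has to match the exact text group 1 already captured.
`re.match` won't scan ahead — the pattern has to work from the very first character.
The match spans [0:4] → 'ppp0'.
Captured: group 1 = 'p'.

('p',)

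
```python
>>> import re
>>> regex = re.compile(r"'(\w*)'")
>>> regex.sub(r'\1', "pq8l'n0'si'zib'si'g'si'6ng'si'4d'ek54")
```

'pq8ln0sizibsigsi6ngsi4dek54'

`\1` in the replacement pulls in group 1's text for each match.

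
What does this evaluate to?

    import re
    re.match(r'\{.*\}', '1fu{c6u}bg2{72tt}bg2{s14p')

None

With `match`, the pattern is implicitly anchored at the beginning.
Here the pattern fails at index 0, so the call returns None.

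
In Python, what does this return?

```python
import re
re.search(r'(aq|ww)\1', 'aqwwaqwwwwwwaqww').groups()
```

The backreference `\1` re-matches whatever the first group consumed, character for character.
`re.search` tries every starting position until one works.
The match spans [6:10] → 'wwww'.
Captured: group 1 = 'ww'.

('ww',)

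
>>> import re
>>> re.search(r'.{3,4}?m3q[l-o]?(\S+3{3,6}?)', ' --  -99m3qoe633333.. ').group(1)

'e633333'

This matches 3 to 4 of any character (lazy), then the literal 'm3q', then optionally a character in [l-o]; then one or more of a non-whitespace character, then 3 to 6 of a literal '3' (lazy) (captured).
`search` walks the string left to right and returns the first match it finds.
The match spans [4:19] → ' -99m3qoe633333'.
Captured: group 1 = 'e633333'.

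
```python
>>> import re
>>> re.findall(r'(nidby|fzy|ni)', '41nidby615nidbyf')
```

Branches in `(...|...)` are attempted left-to-right; the first branch that allows the whole pattern to succeed is taken.
Scanning left to right: at [2:7] match 'nidby', group 1 = 'nidby'; at [10:15] match 'nidby', group 1 = 'nidby'.
With a single group, `findall` returns only what that group captured — 2 items.

['nidby', 'nidby']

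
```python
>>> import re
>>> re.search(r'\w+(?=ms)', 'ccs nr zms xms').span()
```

Lookahead/lookbehind check context without consuming it, so the matched span excludes the asserted characters.
`re.search` tries every starting position until one works.
The match spans [7:8] → 'z'.

(7, 8)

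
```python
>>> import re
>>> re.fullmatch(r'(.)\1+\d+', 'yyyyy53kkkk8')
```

None

For `fullmatch`, every character of the input must be accounted for by the pattern.
Here the string isn't matched end-to-end, so the call returns None.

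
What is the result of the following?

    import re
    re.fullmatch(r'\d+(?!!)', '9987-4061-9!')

The negative lookaround is zero-width — it rules out positions where the adjacent text would match, without consuming anything.
`re.fullmatch` is like wrapping the pattern in `^…$` (in single-line mode).
Here there's no way to consume every character, so the call returns None.

None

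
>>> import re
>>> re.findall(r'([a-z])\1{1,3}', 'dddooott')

['d', 'o', 't']

`\1` has to match the exact text group 1 already captured.
Walking the string: at [0:3] match 'ddd', group 1 = 'd'; at [3:6] match 'ooo', group 1 = 'o'; at [6:8] match 'tt', group 1 = 't'.
One capturing group, so `findall` returns just the captured substring from each match — 3 in all.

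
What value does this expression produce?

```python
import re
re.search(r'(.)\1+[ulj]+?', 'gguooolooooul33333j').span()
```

(0, 3)

The backreference `\1` re-matches whatever the first group consumed, character for character.
`search` walks the string left to right and returns the first match it finds.
The match spans [0:3] → 'ggu'.
Captured: group 1 = 'g'.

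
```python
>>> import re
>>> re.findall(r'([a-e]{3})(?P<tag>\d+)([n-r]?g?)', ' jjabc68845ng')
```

[('abc', '68845', 'ng')]

This matches exactly 3 of a character in [a-e] (captured); then one or more of a digit (captured as 'tag'); then optionally a character in [n-r], then optionally a literal 'g' (captured).
Walking the string: at [3:13] match 'abc68845ng', groups = ('abc', '68845', 'ng').
Multiple groups make `findall` return tuples — one 3-tuple for the one match.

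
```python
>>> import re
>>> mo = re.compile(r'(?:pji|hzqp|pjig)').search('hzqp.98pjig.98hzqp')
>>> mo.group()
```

'hzqp'

`re.search` scans for the first position where the pattern succeeds.
The match spans [0:4] → 'hzqp'.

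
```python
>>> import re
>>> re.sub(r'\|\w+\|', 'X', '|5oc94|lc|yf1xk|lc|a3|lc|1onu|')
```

'XlcXlcXlcX'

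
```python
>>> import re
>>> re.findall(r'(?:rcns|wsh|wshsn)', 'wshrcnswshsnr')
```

Alternation tries branches left to right and keeps the first one that lets the overall match succeed at that position.
Scanning left to right: at [0:3] → 'wsh'; at [3:7] → 'rcns'; at [7:10] → 'wsh'.
`findall` yields the raw match text (3 of them) because the pattern has no groups.

['wsh', 'rcns', 'wsh']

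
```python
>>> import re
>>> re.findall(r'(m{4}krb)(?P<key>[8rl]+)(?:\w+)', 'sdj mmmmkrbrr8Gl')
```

The pattern matches exactly 4 of a literal 'm', then the literal 'krb' (captured); then one or more of one of [8rl] (captured as 'key'); then one or more of a word character (non-capturing group).
Walking the string: at [4:16] match 'mmmmkrbrr8Gl', groups = ('mmmmkrb', 'rr8').
Multiple groups make `findall` return tuples — one 2-tuple for the one match.

[('mmmmkrb', 'rr8')]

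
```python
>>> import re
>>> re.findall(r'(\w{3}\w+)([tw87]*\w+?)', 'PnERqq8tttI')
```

Pattern: exactly 3 of a word character, then one or more of a word character (captured); then zero or more of one of [tw87], then one or more of a word character (lazy) (captured).
Multiple groups make `findall` return tuples — one 2-tuple for the one match.

[('PnERqq8ttt', 'I')]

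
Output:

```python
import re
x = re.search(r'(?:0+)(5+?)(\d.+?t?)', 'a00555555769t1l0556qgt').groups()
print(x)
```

('5', '55')

This matches one or more of a literal '0' (non-capturing group); then one or more of a literal '5' (lazy) (captured); then a digit, then one or more of any character (lazy), then optionally a literal 't' (captured).
A non-greedy quantifier consumes as few characters as it can — just enough that the remainder of the pattern still matches from where it stops; whatever follows it matches normally.
`search` walks the string left to right and returns the first match it finds.
The match spans [1:6] → '00555'.
Captured: group 1 = '5', group 2 = '55'.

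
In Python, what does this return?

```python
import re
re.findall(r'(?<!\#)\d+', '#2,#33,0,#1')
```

The negative lookaround is zero-width — it rules out positions where the adjacent text would match, without consuming anything.
Matches: at [5:6] → '3'; at [7:8] → '0'.
`findall` yields the raw match text (2 of them) because the pattern has no groups.

['3', '0']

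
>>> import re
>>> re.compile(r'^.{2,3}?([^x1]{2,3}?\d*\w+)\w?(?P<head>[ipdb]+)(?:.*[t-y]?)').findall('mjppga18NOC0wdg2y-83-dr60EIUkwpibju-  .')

Multiple groups make `findall` return tuples — one 2-tuple for the one match.

[('ppga18NOC0w', 'd')]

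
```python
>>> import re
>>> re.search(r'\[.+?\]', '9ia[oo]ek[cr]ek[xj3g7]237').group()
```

Because the quantifier is non-greedy, it stops expanding at the earliest point where the rest of the pattern can succeed.
The match spans [3:7] → '[oo]'.

'[oo]'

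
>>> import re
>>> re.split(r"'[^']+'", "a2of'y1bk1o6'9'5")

['a2of', "9'5"]

Matches to split on: at [4:13] → "'y1bk1o6'".
Each match becomes a cut point; 2 segments remain.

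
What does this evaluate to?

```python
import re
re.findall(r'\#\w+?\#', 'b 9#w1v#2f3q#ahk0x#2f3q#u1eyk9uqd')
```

['#w1v#', '#ahk0x#']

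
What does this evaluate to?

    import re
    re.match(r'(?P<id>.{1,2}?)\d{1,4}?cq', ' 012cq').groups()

(' ',)

The pattern matches 1 to 2 of any character (lazy) (captured as 'id'); then 1 to 4 of a digit (lazy), then the literal 'cq'.
Because the quantifier is non-greedy, it stops expanding at the earliest point where the rest of the pattern can succeed.
`re.match` won't scan ahead — the pattern has to work from the very first character.
The match spans [0:6] → ' 012cq'.
Captured: group 1 = ' '.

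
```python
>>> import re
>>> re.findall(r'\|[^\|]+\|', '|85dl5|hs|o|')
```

['|85dl5|', '|o|']

No capturing groups, so `findall` returns the 2 full match strings.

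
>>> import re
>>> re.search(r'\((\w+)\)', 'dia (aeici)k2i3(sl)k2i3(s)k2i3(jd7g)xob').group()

'(aeici)'

Unlike `match`, `search` isn't anchored — it looks for the pattern anywhere in the string.
The match spans [4:11] → '(aeici)'.
Captured: group 1 = 'aeici'.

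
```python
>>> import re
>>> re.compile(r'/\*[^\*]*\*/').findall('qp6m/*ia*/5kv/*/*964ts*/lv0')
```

['/*ia*/', '/*964ts*/']

With no groups in the pattern, `findall` gives back each whole match — 2 here.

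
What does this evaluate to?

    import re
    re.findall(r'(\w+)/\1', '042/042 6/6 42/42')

`\1` has to match the exact text group 1 already captured.
Scanning left to right: at [0:7] match '042/042', group 1 = '042'; at [8:11] match '6/6', group 1 = '6'; at [12:17] match '42/42', group 1 = '42'.
One capturing group, so `findall` returns just the captured substring from each match — 3 in all.

['042', '6', '42']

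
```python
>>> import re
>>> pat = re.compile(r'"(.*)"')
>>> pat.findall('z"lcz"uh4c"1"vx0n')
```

['lcz"uh4c"1']

Because there's exactly one group, `findall` drops the full match and keeps group 1 from the one hit.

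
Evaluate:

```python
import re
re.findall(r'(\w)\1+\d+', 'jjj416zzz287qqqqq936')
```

['j', 'z', 'q']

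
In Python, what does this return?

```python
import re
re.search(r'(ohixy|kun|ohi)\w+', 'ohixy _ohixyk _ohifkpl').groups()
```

('ohi',)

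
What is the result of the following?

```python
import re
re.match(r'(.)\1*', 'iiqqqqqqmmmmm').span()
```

(0, 2)

The backreference `\1` re-matches whatever the first group consumed, character for character.
`match` is anchored at position 0; if the pattern doesn't fit there, it returns None.
The match spans [0:2] → 'ii'.
Captured: group 1 = 'i'.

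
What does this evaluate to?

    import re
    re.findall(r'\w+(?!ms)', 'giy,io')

['giy', 'io']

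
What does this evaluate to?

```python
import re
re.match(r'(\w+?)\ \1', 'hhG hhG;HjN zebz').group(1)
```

The match spans [0:7] → 'hhG hhG'.
Captured: group 1 = 'hhG'.

'hhG'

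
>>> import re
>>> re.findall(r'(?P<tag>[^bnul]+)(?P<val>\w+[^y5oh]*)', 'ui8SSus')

[('i8SS', 'us')]

Multiple groups make `findall` return tuples — one 2-tuple for the one match.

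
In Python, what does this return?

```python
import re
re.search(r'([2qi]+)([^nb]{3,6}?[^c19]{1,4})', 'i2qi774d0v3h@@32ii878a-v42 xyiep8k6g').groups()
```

The match spans [0:11] → 'i2qi774d0v3'.
Captured: group 1 = 'i2qi', group 2 = '774d0v3'.

('i2qi', '774d0v3')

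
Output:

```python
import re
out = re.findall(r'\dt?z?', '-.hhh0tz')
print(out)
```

['0tz']

This matches a digit, then optionally the literal 't'; then optionally a literal 'z'.
Scanning left to right: at [5:8] → '0tz'.
With no groups in the pattern, `findall` gives back each whole match — 1 here.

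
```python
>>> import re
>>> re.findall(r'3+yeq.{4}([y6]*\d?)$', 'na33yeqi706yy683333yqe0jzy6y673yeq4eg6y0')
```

['y0']

Pattern: one or more of the literal '3', then the literal 'yeq', then exactly 4 of any character; then zero or more of one of [y6], then optionally a digit (captured); then anchored at the end.
`findall` collects group 1 from the one match (1 total).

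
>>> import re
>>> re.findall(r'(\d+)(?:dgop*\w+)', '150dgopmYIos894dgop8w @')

This matches one or more of a digit (captured); then the literal 'dgo', then zero or more of the literal 'p', then one or more of a word character (non-capturing group).
Scanning left to right: at [0:21] match '150dgopmYIos894dgop8w', group 1 = '150'.
`findall` collects group 1 from the one match (1 total).

['150']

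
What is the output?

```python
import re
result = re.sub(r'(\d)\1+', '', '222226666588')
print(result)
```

`\1` is not a pattern — it's the concrete string captured by group 1, re-applied verbatim.
Matches: at [0:5] → '22222'; at [5:9] → '6666'; at [10:12] → '88'.
`sub` substitutes '' at each match site.

5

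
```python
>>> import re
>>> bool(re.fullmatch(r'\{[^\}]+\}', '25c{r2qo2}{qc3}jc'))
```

`fullmatch` succeeds only if the pattern covers the string from start to end.
Here the pattern can't cover the whole string, so the call returns None, and `bool(None)` is False.

False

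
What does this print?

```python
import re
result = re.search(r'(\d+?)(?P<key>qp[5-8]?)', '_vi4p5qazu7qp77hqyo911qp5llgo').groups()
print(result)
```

('7', 'qp7')

This matches one or more of a digit (lazy) (captured); then the literal 'qp', then optionally a character in [5-8] (captured as 'key').
`search` walks the string left to right and returns the first match it finds.
The match spans [10:14] → '7qp7'.
Captured: group 1 = '7', group 2 = 'qp7'.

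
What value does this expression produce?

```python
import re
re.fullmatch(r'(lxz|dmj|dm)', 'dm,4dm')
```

None

For `fullmatch`, every character of the input must be accounted for by the pattern.
Here the pattern can't cover the whole string, so the call returns None.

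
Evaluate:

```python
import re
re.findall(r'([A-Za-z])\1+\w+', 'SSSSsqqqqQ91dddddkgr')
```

After group 1 captures some text, `\1` only succeeds where that same text appears again.
One capturing group, so `findall` returns just the captured substring from the one match — 1 in all.

['S']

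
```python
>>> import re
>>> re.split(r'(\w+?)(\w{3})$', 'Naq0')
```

This matches one or more of a word character (lazy) (captured); then exactly 3 of a word character (captured); then anchored at the end.
Matches to split on: at [0:4] → 'Naq0'.
With a capturing group present, the delimiter's captured portion is kept in the result list.

['', 'N', 'aq0', '']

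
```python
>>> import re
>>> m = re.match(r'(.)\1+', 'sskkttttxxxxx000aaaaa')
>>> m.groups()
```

The match spans [0:2] → 'ss'.
Captured: group 1 = 's'.

('s',)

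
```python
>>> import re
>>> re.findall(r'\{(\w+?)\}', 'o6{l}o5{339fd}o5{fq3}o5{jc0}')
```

['l', '339fd', 'fq3', 'jc0']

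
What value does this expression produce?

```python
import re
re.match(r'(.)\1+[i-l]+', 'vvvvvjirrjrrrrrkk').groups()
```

A backreference is literal: `\1` must see the identical characters the first group matched.
`re.match` only tries the pattern at the start of the string.
The match spans [0:7] → 'vvvvvji'.
Captured: group 1 = 'v'.

('v',)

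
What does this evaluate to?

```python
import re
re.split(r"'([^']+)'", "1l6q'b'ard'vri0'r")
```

['1l6q', 'b', 'ard', 'vri0', 'r']

Matches to split on: at [4:7] → "'b'"; at [10:16] → "'vri0'".
Because the pattern has a capturing group, `split` also inserts each captured text between the pieces.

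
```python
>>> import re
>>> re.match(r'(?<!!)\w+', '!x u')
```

The negative lookaround is zero-width — it rules out positions where the adjacent text would match, without consuming anything.
`re.match` won't scan ahead — the pattern has to work from the very first character.
Here position 0 doesn't satisfy it, so the call returns None.

None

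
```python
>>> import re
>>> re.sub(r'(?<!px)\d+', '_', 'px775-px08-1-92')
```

A negative assertion filters positions out without eating any characters.
Matches: at [3:5] → '75'; at [9:10] → '8'; at [11:12] → '1'; at [13:15] → '92'.
Each match is replaced by '_'.

'px7_-px0_-_-_'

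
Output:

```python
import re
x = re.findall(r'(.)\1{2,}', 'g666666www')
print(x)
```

['6', 'w']

A backreference is literal: `\1` must see the identical characters the first group matched.
Matches: at [1:7] match '666666', group 1 = '6'; at [7:10] match 'www', group 1 = 'w'.
Because there's exactly one group, `findall` drops the full match and keeps group 1 from each hit.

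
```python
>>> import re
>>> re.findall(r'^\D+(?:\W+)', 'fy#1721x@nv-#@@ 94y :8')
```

Pattern: anchored at the start of the string; then one or more of a non-digit; then one or more of a non-word character (non-capturing group).
Walking the string: at [0:3] → 'fy#'.
Since nothing is captured, `findall` lists the 1 matched substring directly.

['fy#']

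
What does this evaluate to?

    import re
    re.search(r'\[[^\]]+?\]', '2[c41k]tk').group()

`re.search` tries every starting position until one works.
The match spans [1:7] → '[c41k]'.

'[c41k]'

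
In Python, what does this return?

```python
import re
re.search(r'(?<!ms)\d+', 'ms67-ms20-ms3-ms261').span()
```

(3, 4)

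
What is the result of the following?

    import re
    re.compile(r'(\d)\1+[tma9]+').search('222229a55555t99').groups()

('2',)

The match spans [0:7] → '222229a'.
Captured: group 1 = '2'.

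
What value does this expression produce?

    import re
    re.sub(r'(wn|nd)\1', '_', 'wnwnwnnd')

The backreference `\1` re-matches whatever the first group consumed, character for character.
Every occurrence is swapped for '_'.

'_wnnd'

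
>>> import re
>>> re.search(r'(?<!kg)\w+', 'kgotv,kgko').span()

(0, 5)

The negative lookaround is zero-width — it rules out positions where the adjacent text would match, without consuming anything.
`re.search` scans for the first position where the pattern succeeds.
The match spans [0:5] → 'kgotv'.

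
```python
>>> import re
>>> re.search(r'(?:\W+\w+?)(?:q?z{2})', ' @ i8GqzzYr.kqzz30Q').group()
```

The match spans [0:9] → ' @ i8Gqzz'.

' @ i8Gqzz'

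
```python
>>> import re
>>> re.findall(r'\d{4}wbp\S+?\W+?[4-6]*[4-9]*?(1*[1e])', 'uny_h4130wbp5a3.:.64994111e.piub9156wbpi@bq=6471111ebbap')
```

One capturing group, so `findall` returns just the captured substring from each match — 2 in all.

['111e', '1111e']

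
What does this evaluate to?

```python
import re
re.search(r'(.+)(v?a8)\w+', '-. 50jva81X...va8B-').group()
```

'-. 50jva81X...va8B'

This matches one or more of any character (captured); then optionally a literal 'v', then the literal 'a8' (captured); then one or more of a word character.
The match spans [0:18] → '-. 50jva81X...va8B'.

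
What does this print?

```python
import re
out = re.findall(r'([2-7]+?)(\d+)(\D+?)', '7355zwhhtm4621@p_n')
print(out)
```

[('7', '355', 'z'), ('4', '621', '@')]

With 3 capturing groups, `findall` returns a 3-tuple per match.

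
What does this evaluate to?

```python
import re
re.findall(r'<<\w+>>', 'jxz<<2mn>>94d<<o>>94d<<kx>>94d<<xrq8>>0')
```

['<<2mn>>', '<<o>>', '<<kx>>', '<<xrq8>>']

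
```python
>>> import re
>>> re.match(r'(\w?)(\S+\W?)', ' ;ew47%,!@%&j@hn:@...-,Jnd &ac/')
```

This matches optionally a word character (captured); then one or more of a non-whitespace character, then optionally a non-word character (captured).
`re.match` only tries the pattern at the start of the string.
Here the string doesn't start with a match, so the call returns None.

None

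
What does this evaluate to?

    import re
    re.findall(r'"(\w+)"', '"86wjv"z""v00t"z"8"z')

['86wjv', 'v00t', '8']

`findall` collects group 1 from each match (3 total).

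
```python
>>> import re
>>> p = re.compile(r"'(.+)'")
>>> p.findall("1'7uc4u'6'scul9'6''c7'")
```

With a single group, `findall` returns only what that group captured — 1 item.

["7uc4u'6'scul9'6''c7"]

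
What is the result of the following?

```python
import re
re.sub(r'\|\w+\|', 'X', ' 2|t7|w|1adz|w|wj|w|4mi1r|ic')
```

' 2XwXwXwXic'

Every occurrence is swapped for 'X'.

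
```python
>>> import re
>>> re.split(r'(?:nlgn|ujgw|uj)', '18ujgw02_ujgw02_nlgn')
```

['18', '02_', '02_', '']

Alternation isn't longest-match — the leftmost alternative that fits at this position is chosen.
`split` removes every match and returns the 4 fragments in between.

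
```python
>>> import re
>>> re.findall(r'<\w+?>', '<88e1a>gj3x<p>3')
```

`findall` yields the raw match text (2 of them) because the pattern has no groups.

['<88e1a>', '<p>']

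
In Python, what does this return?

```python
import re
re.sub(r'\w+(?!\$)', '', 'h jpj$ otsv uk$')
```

A negative assertion filters positions out without eating any characters.
Matches: at [0:1] → 'h'; at [2:4] → 'jp'; at [7:11] → 'otsv'; at [12:13] → 'u'.
Every occurrence is swapped for ''.

' j$  k$'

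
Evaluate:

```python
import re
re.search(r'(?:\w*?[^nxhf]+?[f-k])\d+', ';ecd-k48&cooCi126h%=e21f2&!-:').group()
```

This matches zero or more of a word character (lazy), then one or more of any character except [nxhf] (lazy), then a character in [f-k] (non-capturing group); then one or more of a digit.
With the lazy modifier that quantifier settles for the fewest repetitions that let the rest of the pattern succeed (the atoms after it are unaffected and can still be greedy).
`re.search` scans for the first position where the pattern succeeds.
The match spans [0:8] → ';ecd-k48'.

';ecd-k48'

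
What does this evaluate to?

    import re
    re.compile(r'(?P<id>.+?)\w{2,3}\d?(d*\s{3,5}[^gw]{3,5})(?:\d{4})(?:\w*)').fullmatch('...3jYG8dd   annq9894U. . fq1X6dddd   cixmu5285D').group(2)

The match spans [0:48] → '...3jYG8dd   annq9894U. . fq1X6dddd   cixmu5285D'.
Captured: group 1 = '...3jYG8dd   annq9894U. . f', group 2 = 'dddd   cixmu'.

'dddd   cixmu'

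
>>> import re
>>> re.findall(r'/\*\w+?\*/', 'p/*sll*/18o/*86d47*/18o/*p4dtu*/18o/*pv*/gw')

No capturing groups, so `findall` returns the 4 full match strings.

['/*sll*/', '/*86d47*/', '/*p4dtu*/', '/*pv*/']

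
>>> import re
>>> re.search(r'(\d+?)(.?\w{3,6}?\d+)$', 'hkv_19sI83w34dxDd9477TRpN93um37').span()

(25, 31)

Pattern: one or more of a digit (lazy) (captured); then optionally any character, then 3 to 6 of a word character (lazy), then one or more of a digit (captured); then anchored at the end.
`search` walks the string left to right and returns the first match it finds.
The match spans [25:31] → '93um37'.
Captured: group 1 = '9', group 2 = '3um37'.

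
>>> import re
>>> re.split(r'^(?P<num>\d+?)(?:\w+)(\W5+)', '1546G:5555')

Pattern: anchored at the start of the string; then one or more of a digit (lazy) (captured as 'num'); then one or more of a word character (non-capturing group); then a non-word character, then one or more of the literal '5' (captured).
Matches to split on: at [0:10] → '1546G:5555'.
`re.split` interleaves the captured-group text with the surrounding fragments.

['', '1', ':5555', '']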